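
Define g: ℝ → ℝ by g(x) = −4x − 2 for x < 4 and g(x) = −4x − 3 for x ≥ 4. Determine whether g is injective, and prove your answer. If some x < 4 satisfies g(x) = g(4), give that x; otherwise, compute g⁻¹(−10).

Both pieces are strictly decreasing (slopes −4 and −4), so each is injective on its own interval.
The left piece maps (−∞, 4) onto (−18, ∞); the right piece maps [4, ∞) onto (−∞, −19].
These images are disjoint, so no value is attained by both pieces. Thus g is injective.
Because the two images are disjoint, no x < 4 has g(x) = g(4), so we compute g⁻¹(−10): −10 lies in (−18, ∞), so solve −4x − 2 = −10: x = (−10 + 2)/(−4) = 2.

2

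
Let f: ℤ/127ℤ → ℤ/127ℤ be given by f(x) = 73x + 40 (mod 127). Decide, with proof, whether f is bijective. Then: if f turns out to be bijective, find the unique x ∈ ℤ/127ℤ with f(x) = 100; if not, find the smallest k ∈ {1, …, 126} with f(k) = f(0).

If f(u) = f(v), then 73u ≡ 73v (mod 127). Because gcd(73, 127) = 1, we may cancel 73 to get u ≡ v (mod 127).
We now compute 73⁻¹ mod 127 explicitly. Euclid's algorithm: 127 = 1·73 + 54, 73 = 1·54 + 19, 54 = 2·19 + 16, 19 = 1·16 + 3, 16 = 5·3 + 1; back-substituting gives 1 = 87·73 − 50·127, so 73⁻¹ ≡ 87 (mod 127).
Then y ↦ 87(y − 40) is a two-sided inverse to f, so every y ∈ ℤ/127ℤ has a preimage.
So f is bijective.
Since f is bijective, we find f⁻¹(100): we need 73x ≡ 100 − 40 ≡ 60 (mod 127). Using 73⁻¹ = 87: x ≡ 87·60 = 5220 = 41·127 + 13, so x = 13.
Check: f(13) = 73·13 + 40 = 989 = 7·127 + 100 ≡ 100 (mod 127).

13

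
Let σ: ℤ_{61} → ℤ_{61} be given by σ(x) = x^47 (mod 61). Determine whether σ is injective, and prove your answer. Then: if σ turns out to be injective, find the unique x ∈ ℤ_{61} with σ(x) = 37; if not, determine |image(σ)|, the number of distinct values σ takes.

Since 61 is prime, the nonzero elements of ℤ_{61} form a cyclic group of order 60.
As gcd(47, 60) = 1, raising to the 47th power is a bijection on this group: if x_1^47 ≡ x_2^47 then (x_1x_2^{−1})^47 = 1, and the only element of order dividing gcd(47, 60) = 1 is 1, so x_1 = x_2.
With σ(0) = 0 this makes σ injective on all of ℤ_{61}, hence bijective (finite equal-size domain and codomain). In particular σ is injective.
Since σ is injective, we find the preimage of 37. The inverse of x ↦ x^47 on (ℤ_{61})^× is x ↦ x^23, because 47·23 = 1081 = 18·60 + 1 ≡ 1 (mod 60) and x^{60} = 1 for x ≠ 0 (Fermat). So σ⁻¹(37) = 37^23 mod 61.
Repeated squaring mod 61: 37^1 ≡ 37, 37^2 ≡ 37² = 1369 ≡ 27, 37^4 ≡ 27² = 729 ≡ 58, 37^8 ≡ 58² = 3364 ≡ 9, 37^16 ≡ 9² = 81 ≡ 20. Since 23 = 16 + 4 + 2 + 1, 37^23 ≡ 20·58·27·37: 20·58 = 1160 ≡ 1, then 1·27 = 27, then 27·37 = 999 ≡ 23. So 37^23 ≡ 23 (mod 61).
Hence σ⁻¹(37) = 23.

23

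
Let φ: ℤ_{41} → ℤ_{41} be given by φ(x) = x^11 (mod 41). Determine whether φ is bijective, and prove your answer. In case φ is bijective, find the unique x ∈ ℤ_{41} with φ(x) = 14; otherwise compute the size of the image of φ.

38

Since 41 is prime, the nonzero elements of ℤ_{41} form a cyclic group of order 40.
As gcd(11, 40) = 1, raising to the 11th power is a bijection on this group: if u^11 ≡ v^11 then (uv^{−1})^11 = 1, and the only element of order dividing gcd(11, 40) = 1 is 1, so u = v.
With φ(0) = 0 this makes φ injective on all of ℤ_{41}, hence bijective (finite equal-size domain and codomain). In particular φ is bijective.
Since φ is bijective, we find the preimage of 14. The inverse of x ↦ x^11 on (ℤ_{41})^× is x ↦ x^11, because 11·11 = 121 = 3·40 + 1 ≡ 1 (mod 40) and x^{40} = 1 for x ≠ 0 (Fermat). So φ⁻¹(14) = 14^11 mod 41.
Repeated squaring mod 41: 14^1 ≡ 14, 14^2 ≡ 14² = 196 ≡ 32, 14^4 ≡ 32² = 1024 ≡ 40, 14^8 ≡ 40² = 1600 ≡ 1. Since 11 = 8 + 2 + 1, 14^11 ≡ 1·32·14: 1·32 = 32, then 32·14 = 448 ≡ 38. So 14^11 ≡ 38 (mod 41).
Hence φ⁻¹(14) = 38.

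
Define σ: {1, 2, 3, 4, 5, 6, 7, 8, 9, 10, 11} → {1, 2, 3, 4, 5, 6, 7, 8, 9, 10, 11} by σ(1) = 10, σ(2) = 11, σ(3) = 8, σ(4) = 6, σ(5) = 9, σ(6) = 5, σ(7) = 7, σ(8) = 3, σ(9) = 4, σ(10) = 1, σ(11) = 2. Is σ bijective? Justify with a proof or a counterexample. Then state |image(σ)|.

The values 10, 11, 8, 6, 9, 5, 7, 3, 4, 1, 2 are a permutation of {1, 2, 3, 4, 5, 6, 7, 8, 9, 10, 11}: each element appears exactly once.
So σ is injective and surjective, hence bijective.
The image of σ is {1, 2, 3, 4, 5, 6, 7, 8, 9, 10, 11}, which has 11 elements.

11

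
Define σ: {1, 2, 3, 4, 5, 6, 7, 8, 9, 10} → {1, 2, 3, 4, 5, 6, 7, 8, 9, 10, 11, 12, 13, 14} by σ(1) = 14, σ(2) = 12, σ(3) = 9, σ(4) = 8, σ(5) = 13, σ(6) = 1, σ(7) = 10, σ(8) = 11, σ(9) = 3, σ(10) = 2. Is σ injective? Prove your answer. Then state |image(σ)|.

The values σ(1), …, σ(10) are 14, 12, 9, 8, 13, 1, 10, 11, 3, 2 — all distinct.
So σ(x_1) = σ(x_2) only when x_1 = x_2, and σ is injective.
The image of σ is {1, 2, 3, 8, 9, 10, 11, 12, 13, 14}, which has 10 elements.

10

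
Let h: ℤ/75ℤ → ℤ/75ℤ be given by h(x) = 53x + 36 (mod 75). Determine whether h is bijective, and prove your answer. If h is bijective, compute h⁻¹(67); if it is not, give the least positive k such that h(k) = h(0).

Recall that h is injective when h(a) = h(b) forces a = b.
If h(a) = h(b), then 53a ≡ 53b (mod 75). Because gcd(53, 75) = 1, we may cancel 53 to get a ≡ b (mod 75).
We now compute 53⁻¹ mod 75 explicitly. Euclid's algorithm: 75 = 1·53 + 22, 53 = 2·22 + 9, 22 = 2·9 + 4, 9 = 2·4 + 1; back-substituting gives 1 = 17·53 − 12·75, so 53⁻¹ ≡ 17 (mod 75).
For any y ∈ ℤ/75ℤ, x = 17(y − 36) mod 75 satisfies h(x) = 53·17(y − 36) + 36 ≡ y (since 53·17 ≡ 1 mod 75). So every y has a preimage.
Hence h is bijective.
Since h is bijective, we find h⁻¹(67): we need 53x ≡ 67 − 36 ≡ 31 (mod 75). Using 53⁻¹ = 17: x ≡ 17·31 = 527 = 7·75 + 2, so x = 2.
Check: h(2) = 53·2 + 36 = 142 = 1·75 + 67 ≡ 67 (mod 75).

2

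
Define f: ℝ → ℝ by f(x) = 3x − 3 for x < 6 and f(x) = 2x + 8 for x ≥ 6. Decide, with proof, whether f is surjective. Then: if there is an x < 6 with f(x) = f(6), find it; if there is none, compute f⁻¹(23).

15/2

Both pieces are strictly increasing (slopes 3 and 2), so each is injective on its own interval.
The left piece maps (−∞, 6) onto (−∞, 15); the right piece maps [6, ∞) onto [20, ∞).
The union (−∞, 15) ∪ [20, ∞) omits the interval between 15 and 20; in particular 15 has no preimage. So f is not surjective.
Because the two images are disjoint, no x < 6 has f(x) = f(6), so we compute f⁻¹(23): 23 lies in [20, ∞), so solve 2x + 8 = 23: x = (23 − 8)/2 = 15/2.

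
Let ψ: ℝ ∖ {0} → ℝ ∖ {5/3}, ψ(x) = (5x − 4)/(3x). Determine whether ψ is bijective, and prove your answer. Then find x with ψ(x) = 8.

-4/19

Suppose ψ(s) = ψ(t). Cross-multiplying: (5s − 4)(3t) = (5t − 4)(3s).
Expanding both sides and cancelling the symmetric terms leaves 12·(s − t) = 0. Since 12 ≠ 0, s = t. Hence ψ is injective.
For any y ≠ 5/3, solving y(3x) = 5x − 4 for x gives a well-defined x ≠ 0. So ψ is surjective.
Therefore ψ is bijective.
Solving ψ(x) = 8: cross-multiplying gives 5x − 4 = 8(3x), which rearranges to −19x = 4, so x = −4/19.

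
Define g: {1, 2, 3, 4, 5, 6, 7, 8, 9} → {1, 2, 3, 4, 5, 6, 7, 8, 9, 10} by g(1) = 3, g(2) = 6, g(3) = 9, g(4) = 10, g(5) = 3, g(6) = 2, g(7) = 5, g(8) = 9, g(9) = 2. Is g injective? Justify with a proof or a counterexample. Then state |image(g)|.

6

g(1) = 3 = g(5) with 1 ≠ 5, so g is not injective.
The image of g is {2, 3, 5, 6, 9, 10}, which has 6 elements.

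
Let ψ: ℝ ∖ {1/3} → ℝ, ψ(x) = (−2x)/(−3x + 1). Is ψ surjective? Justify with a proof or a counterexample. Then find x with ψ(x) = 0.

0

If ψ(x) = 2/3, cross-multiplying gives −3(−2x) = −2(−3x + 1), which simplifies to 0 = −2 — false.  So 2/3 has no preimage and ψ is not surjective.
Solving ψ(x) = 0: cross-multiplying gives −2x = 0(−3x + 1), which rearranges to −2x = 0, so x = 0.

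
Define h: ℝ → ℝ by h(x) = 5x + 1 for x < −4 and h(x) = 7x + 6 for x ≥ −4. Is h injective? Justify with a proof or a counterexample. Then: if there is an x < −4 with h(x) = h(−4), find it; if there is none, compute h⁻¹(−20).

Both pieces are strictly increasing (slopes 5 and 7), so each is injective on its own interval.
The left piece maps (−∞, −4) onto (−∞, −19); the right piece maps [−4, ∞) onto [−22, ∞).
These images overlap. In particular h(−4) = −22 (right piece), and solving 5x + 1 = −22 on the left piece gives x = −23/5 < −4.
So h(−23/5) = h(−4) with −23/5 ≠ −4, and h is not injective. This x = −23/5 is the requested value below −4.

-23/5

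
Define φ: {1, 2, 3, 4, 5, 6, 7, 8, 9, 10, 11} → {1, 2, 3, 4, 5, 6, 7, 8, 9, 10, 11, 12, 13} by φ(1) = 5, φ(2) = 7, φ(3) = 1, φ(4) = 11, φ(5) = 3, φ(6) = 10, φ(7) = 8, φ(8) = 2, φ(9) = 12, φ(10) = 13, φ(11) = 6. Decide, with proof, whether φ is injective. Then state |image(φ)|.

11

The values φ(1), …, φ(11) are 5, 7, 1, 11, 3, 10, 8, 2, 12, 13, 6 — all distinct.
So φ(a) = φ(b) only when a = b, and φ is injective.
The image of φ is {1, 2, 3, 5, 6, 7, 8, 10, 11, 12, 13}, which has 11 elements.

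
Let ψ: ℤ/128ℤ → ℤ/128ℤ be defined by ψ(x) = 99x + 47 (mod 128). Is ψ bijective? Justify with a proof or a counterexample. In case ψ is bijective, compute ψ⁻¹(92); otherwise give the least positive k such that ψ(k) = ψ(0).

If ψ(u) = ψ(v), then 99u ≡ 99v (mod 128). Because gcd(99, 128) = 1, we may cancel 99 to get u ≡ v (mod 128).
We now compute 99⁻¹ mod 128 explicitly. Euclid's algorithm: 128 = 1·99 + 29, 99 = 3·29 + 12, 29 = 2·12 + 5, 12 = 2·5 + 2, 5 = 2·2 + 1; back-substituting gives 1 = 75·99 − 58·128, so 99⁻¹ ≡ 75 (mod 128).
For any y ∈ ℤ/128ℤ, x = 75(y − 47) mod 128 satisfies ψ(x) = 99·75(y − 47) + 47 ≡ y (since 99·75 ≡ 1 mod 128). So every y has a preimage.
Thus ψ is bijective.
Since ψ is bijective, we compute ψ⁻¹(92): solve 99x + 47 ≡ 92 (mod 128), i.e. 99x ≡ 45 (mod 128).
Multiplying by 99⁻¹ = 75 gives x ≡ 75·45 = 3375 = 26·128 + 47 ≡ 47 (mod 128).
Check: ψ(47) = 99·47 + 47 = 4700 = 36·128 + 92 ≡ 92 (mod 128).

47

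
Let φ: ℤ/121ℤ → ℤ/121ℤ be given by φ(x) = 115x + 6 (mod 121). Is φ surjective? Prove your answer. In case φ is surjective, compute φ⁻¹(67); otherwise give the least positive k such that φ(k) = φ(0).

10

Since gcd(115, 121) = 1, 115 is invertible modulo 121. Euclid's algorithm: 121 = 1·115 + 6, 115 = 19·6 + 1; back-substituting gives 1 = 20·115 − 19·121, so 115⁻¹ ≡ 20 (mod 121).
Then y ↦ 20(y − 6) is a two-sided inverse to φ, so every y ∈ ℤ/121ℤ has a preimage.
Thus φ is surjective.
Since φ is surjective, we compute φ⁻¹(67): solve 115x + 6 ≡ 67 (mod 121), i.e. 115x ≡ 61 (mod 121).
Multiplying by 115⁻¹ = 20 gives x ≡ 20·61 = 1220 = 10·121 + 10 ≡ 10 (mod 121).
Check: φ(10) = 115·10 + 6 = 1156 = 9·121 + 67 ≡ 67 (mod 121).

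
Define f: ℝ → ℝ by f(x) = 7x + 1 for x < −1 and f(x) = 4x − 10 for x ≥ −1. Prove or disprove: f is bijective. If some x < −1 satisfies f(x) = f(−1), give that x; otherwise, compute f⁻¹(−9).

Both pieces are strictly increasing (slopes 7 and 4), so each is injective on its own interval.
The left piece maps (−∞, −1) onto (−∞, −6); the right piece maps [−1, ∞) onto [−14, ∞).
These images overlap. In particular f(−1) = −14 (right piece), and solving 7x + 1 = −14 on the left piece gives x = −15/7 < −1.
So f(−15/7) = f(−1) with −15/7 ≠ −1, and f is not injective, hence not bijective. This x = −15/7 is the requested value below −1.

-15/7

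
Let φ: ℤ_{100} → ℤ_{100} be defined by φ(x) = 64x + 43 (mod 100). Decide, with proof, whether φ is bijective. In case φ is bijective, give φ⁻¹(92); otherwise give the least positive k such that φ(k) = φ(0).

25

Recall that φ is injective if φ(a) = φ(b) implies a = b.
We have gcd(64, 100) = 4 > 1. Taking a = 0 and b = 25: φ(0) = 43 and φ(25) = 64·25 + 43 = 1643 ≡ 43 (mod 100).
So φ(0) = φ(25) while 0 ≠ 25, hence φ is not injective, hence not bijective.
Since φ is not bijective, we find the least positive k with φ(k) = φ(0): this means 64k ≡ 0 (mod 100), i.e. 100 ∣ 64k. Since gcd(64, 100) = 4, dividing through by 4 this holds exactly when 25 ∣ 16k, and as gcd(16, 25) = 1, exactly when 25 ∣ k.
The smallest positive such k is 25.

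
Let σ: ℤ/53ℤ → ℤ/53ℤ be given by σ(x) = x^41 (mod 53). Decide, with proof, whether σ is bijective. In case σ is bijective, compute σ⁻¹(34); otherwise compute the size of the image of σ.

Since 53 is prime, the nonzero elements of ℤ/53ℤ form a cyclic group of order 52.
As gcd(41, 52) = 1, raising to the 41st power is a bijection on this group: if x_1^41 ≡ x_2^41 then (x_1x_2^{−1})^41 = 1, and the only element of order dividing gcd(41, 52) = 1 is 1, so x_1 = x_2.
With σ(0) = 0 this makes σ injective on all of ℤ/53ℤ, hence bijective (finite equal-size domain and codomain). In particular σ is bijective.
Since σ is bijective, we find the preimage of 34. The inverse of x ↦ x^41 on (ℤ/53ℤ)^× is x ↦ x^33, because 41·33 = 1353 = 26·52 + 1 ≡ 1 (mod 52) and x^{52} = 1 for x ≠ 0 (Fermat). So σ⁻¹(34) = 34^33 mod 53.
Repeated squaring mod 53: 34^1 ≡ 34, 34^2 ≡ 34² = 1156 ≡ 43, 34^4 ≡ 43² = 1849 ≡ 47, 34^8 ≡ 47² = 2209 ≡ 36, 34^16 ≡ 36² = 1296 ≡ 24, 34^32 ≡ 24² = 576 ≡ 46. Since 33 = 32 + 1, 34^33 ≡ 46·34: 46·34 = 1564 ≡ 27. So 34^33 ≡ 27 (mod 53).
Hence σ⁻¹(34) = 27.

27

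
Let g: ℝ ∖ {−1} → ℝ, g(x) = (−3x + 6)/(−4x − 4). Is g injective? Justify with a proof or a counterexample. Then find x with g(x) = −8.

-26/35

Suppose g(x_1) = g(x_2). Cross-multiplying: (−3x_1 + 6)(−4x_2 − 4) = (−3x_2 + 6)(−4x_1 − 4).
Expanding both sides and cancelling the symmetric terms leaves 36·(x_1 − x_2) = 0. Since 36 ≠ 0, x_1 = x_2. Hence g is injective.
Solving g(x) = −8: cross-multiplying gives −3x + 6 = −8(−4x − 4), which rearranges to −35x = 26, so x = −26/35.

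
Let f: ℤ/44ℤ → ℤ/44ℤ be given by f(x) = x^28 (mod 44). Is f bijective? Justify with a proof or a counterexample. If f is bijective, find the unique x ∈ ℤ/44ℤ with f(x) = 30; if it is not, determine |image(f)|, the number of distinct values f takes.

12

f(10): Repeated squaring mod 44: 10^1 ≡ 10, 10^2 ≡ 10² = 100 ≡ 12, 10^4 ≡ 12² = 144 ≡ 12, 10^8 ≡ 12² = 144 ≡ 12, 10^16 ≡ 12² = 144 ≡ 12. Since 28 = 16 + 8 + 4, 10^28 ≡ 12·12·12: 12·12 = 144 ≡ 12, then 12·12 = 144 ≡ 12. So 10^28 ≡ 12 (mod 44).
f(12): Repeated squaring mod 44: 12^1 ≡ 12, 12^2 ≡ 12² = 144 ≡ 12, 12^4 ≡ 12² = 144 ≡ 12, 12^8 ≡ 12² = 144 ≡ 12, 12^16 ≡ 12² = 144 ≡ 12. Since 28 = 16 + 8 + 4, 12^28 ≡ 12·12·12: 12·12 = 144 ≡ 12, then 12·12 = 144 ≡ 12. So 12^28 ≡ 12 (mod 44).
So f(10) = f(12) = 12 while 10 ≠ 12, thus f is not injective, hence not bijective.
Since f is not bijective, we determine |image(f)|. Computing x^28 mod 44 for each x (by repeated squaring, reducing mod 44 at every step), the values f(0), f(1), …, f(43) are: 0, 1, 36, 5, 20, 37, 4, 9, 16, 25, 12, 33, 12, 25, 16, 9, 4, 37, 20, 5, 36, 1, 0, 1, 36, 5, 20, 37, 4, 9, 16, 25, 12, 33, 12, 25, 16, 9, 4, 37, 20, 5, 36, 1.
The distinct values are {0, 1, 4, 5, 9, 12, 16, 20, 25, 33, 36, 37}; there are 12 of them.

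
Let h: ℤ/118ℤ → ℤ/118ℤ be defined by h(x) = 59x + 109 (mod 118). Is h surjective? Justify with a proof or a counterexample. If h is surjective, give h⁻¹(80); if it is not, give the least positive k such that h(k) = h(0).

Recall: surjectivity means every element of the codomain has a preimage under h.
Since gcd(59, 118) = 59, we have 59x ≡ 0 (mod 59) for all x, so h(x) ≡ 50 (mod 59).
But 0 ≢ 50 (mod 59), so 0 ∈ ℤ/118ℤ has no preimage. Therefore h is not surjective.
Since h is not surjective, we find the least positive k with h(k) = h(0): this means 59k ≡ 0 (mod 118), i.e. 118 ∣ 59k. Since gcd(59, 118) = 59, dividing through by 59 this holds exactly when 2 ∣ k.
The smallest positive such k is 2.

2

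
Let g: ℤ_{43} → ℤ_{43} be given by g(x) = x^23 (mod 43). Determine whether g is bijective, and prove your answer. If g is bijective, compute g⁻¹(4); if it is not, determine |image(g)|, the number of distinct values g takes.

Since 43 is prime, the nonzero elements of ℤ_{43} form a cyclic group of order 42.
As gcd(23, 42) = 1, raising to the 23rd power is a bijection on this group: if u^23 ≡ v^23 then (uv^{−1})^23 = 1, and the only element of order dividing gcd(23, 42) = 1 is 1, so u = v.
With g(0) = 0 this makes g injective on all of ℤ_{43}, hence bijective (finite equal-size domain and codomain). In particular g is bijective.
Since g is bijective, we find the preimage of 4. The inverse of x ↦ x^23 on (ℤ_{43})^× is x ↦ x^11, because 23·11 = 253 = 6·42 + 1 ≡ 1 (mod 42) and x^{42} = 1 for x ≠ 0 (Fermat). So g⁻¹(4) = 4^11 mod 43.
Repeated squaring mod 43: 4^1 ≡ 4, 4^2 ≡ 4² = 16, 4^4 ≡ 16² = 256 ≡ 41, 4^8 ≡ 41² = 1681 ≡ 4. Since 11 = 8 + 2 + 1, 4^11 ≡ 4·16·4: 4·16 = 64 ≡ 21, then 21·4 = 84 ≡ 41. So 4^11 ≡ 41 (mod 43).
Hence g⁻¹(4) = 41.

41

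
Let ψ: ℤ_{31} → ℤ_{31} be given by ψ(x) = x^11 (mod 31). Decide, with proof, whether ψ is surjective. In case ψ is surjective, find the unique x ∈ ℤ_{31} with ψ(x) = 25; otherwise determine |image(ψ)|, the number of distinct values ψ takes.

5

Since 31 is prime, the nonzero elements of ℤ_{31} form a cyclic group of order 30.
As gcd(11, 30) = 1, raising to the 11th power is a bijection on this group: if u^11 ≡ v^11 then (uv^{−1})^11 = 1, and the only element of order dividing gcd(11, 30) = 1 is 1, so u = v.
With ψ(0) = 0 this makes ψ injective on all of ℤ_{31}, hence bijective (finite equal-size domain and codomain). In particular ψ is surjective.
Since ψ is surjective, we find the preimage of 25. The inverse of x ↦ x^11 on (ℤ_{31})^× is x ↦ x^11, because 11·11 = 121 = 4·30 + 1 ≡ 1 (mod 30) and x^{30} = 1 for x ≠ 0 (Fermat). So ψ⁻¹(25) = 25^11 mod 31.
Repeated squaring mod 31: 25^1 ≡ 25, 25^2 ≡ 25² = 625 ≡ 5, 25^4 ≡ 5² = 25, 25^8 ≡ 25² = 625 ≡ 5. Since 11 = 8 + 2 + 1, 25^11 ≡ 5·5·25: 5·5 = 25, then 25·25 = 625 ≡ 5. So 25^11 ≡ 5 (mod 31).
Hence ψ⁻¹(25) = 5.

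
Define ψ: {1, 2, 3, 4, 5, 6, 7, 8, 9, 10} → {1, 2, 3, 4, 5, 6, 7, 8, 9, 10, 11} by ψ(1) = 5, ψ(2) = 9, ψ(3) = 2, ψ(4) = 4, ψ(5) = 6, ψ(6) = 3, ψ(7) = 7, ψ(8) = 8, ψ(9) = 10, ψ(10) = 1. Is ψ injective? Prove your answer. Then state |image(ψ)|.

The values ψ(1), …, ψ(10) are 5, 9, 2, 4, 6, 3, 7, 8, 10, 1 — all distinct.
So ψ(x_1) = ψ(x_2) only when x_1 = x_2, and ψ is injective.
The image of ψ is {1, 2, 3, 4, 5, 6, 7, 8, 9, 10}, which has 10 elements.

10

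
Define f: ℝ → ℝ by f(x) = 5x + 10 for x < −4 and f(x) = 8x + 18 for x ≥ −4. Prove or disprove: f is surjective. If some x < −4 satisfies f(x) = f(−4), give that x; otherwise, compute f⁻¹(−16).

-24/5

Both pieces are strictly increasing (slopes 5 and 8), so each is injective on its own interval.
The left piece maps (−∞, −4) onto (−∞, −10); the right piece maps [−4, ∞) onto [−14, ∞).
The union (−∞, −10) ∪ [−14, ∞) covers ℝ, so f is surjective.
For the follow-up: the images overlap, so an x < −4 with f(x) = f(−4) exists. f(−4) = −14; solving 5x + 10 = −14 for x < −4 gives x = (−14 − 10)/5 = −24/5.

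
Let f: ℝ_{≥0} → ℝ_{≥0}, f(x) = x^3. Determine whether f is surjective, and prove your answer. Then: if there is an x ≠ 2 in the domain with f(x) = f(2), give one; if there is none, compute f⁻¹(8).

For any y ∈ ℝ_{≥0}, x = y^{1/3} ∈ ℝ_{≥0} gives f(x) = y, so f is surjective.
Since x ↦ x^3 is strictly increasing on ℝ_{≥0}, it is injective there, so no x ≠ 2 in the domain has f(x) = f(2). We therefore compute f⁻¹(8) = 8^{1/3} = 2 (indeed 2^3 = 8).

2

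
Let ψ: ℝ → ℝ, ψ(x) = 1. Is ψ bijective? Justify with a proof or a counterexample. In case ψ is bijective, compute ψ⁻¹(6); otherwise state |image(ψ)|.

ψ(0) = 1 = ψ(1) with 0 ≠ 1, so ψ is not injective, hence not bijective.
Since ψ is not bijective, we state |image(ψ)|: the image of ψ is {1}, which has 1 element.

1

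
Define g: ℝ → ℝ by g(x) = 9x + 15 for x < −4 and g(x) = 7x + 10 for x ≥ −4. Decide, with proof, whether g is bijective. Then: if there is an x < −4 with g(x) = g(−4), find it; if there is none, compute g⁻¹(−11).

-3

Both pieces are strictly increasing (slopes 9 and 7), so each is injective on its own interval.
The left piece maps (−∞, −4) onto (−∞, −21); the right piece maps [−4, ∞) onto [−18, ∞).
The images leave a gap (−21 has no preimage), so g is not surjective, hence not bijective.
Because the two images are disjoint, no x < −4 has g(x) = g(−4), so we compute g⁻¹(−11): −11 lies in [−18, ∞), so solve 7x + 10 = −11: x = (−11 − 10)/7 = −3.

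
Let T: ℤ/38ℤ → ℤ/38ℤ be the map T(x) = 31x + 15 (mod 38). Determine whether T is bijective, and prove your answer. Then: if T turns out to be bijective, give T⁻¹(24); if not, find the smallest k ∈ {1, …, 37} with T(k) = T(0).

15

If T(s) = T(t), then 31s ≡ 31t (mod 38). Because gcd(31, 38) = 1, we may cancel 31 to get s ≡ t (mod 38).
We now compute 31⁻¹ mod 38 explicitly. Euclid's algorithm: 38 = 1·31 + 7, 31 = 4·7 + 3, 7 = 2·3 + 1; back-substituting gives 1 = 27·31 − 22·38, so 31⁻¹ ≡ 27 (mod 38).
For any y ∈ ℤ/38ℤ, x = 27(y − 15) mod 38 satisfies T(x) = 31·27(y − 15) + 15 ≡ y (since 31·27 ≡ 1 mod 38). So every y has a preimage.
Thus T is bijective.
Since T is bijective, we compute T⁻¹(24): solve 31x + 15 ≡ 24 (mod 38), i.e. 31x ≡ 9 (mod 38).
Multiplying by 31⁻¹ = 27 gives x ≡ 27·9 = 243 = 6·38 + 15 ≡ 15 (mod 38).
Check: T(15) = 31·15 + 15 = 480 = 12·38 + 24 ≡ 24 (mod 38).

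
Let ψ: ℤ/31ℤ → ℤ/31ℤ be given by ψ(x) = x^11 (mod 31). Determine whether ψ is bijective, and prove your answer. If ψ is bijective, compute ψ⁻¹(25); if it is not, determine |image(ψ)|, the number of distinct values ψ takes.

Since 31 is prime, the nonzero elements of ℤ/31ℤ form a cyclic group of order 30.
As gcd(11, 30) = 1, raising to the 11th power is a bijection on this group: if a^11 ≡ b^11 then (ab^{−1})^11 = 1, and the only element of order dividing gcd(11, 30) = 1 is 1, so a = b.
With ψ(0) = 0 this makes ψ injective on all of ℤ/31ℤ, hence bijective (finite equal-size domain and codomain). In particular ψ is bijective.
Since ψ is bijective, we find the preimage of 25. The inverse of x ↦ x^11 on (ℤ/31ℤ)^× is x ↦ x^11, because 11·11 = 121 = 4·30 + 1 ≡ 1 (mod 30) and x^{30} = 1 for x ≠ 0 (Fermat). So ψ⁻¹(25) = 25^11 mod 31.
Repeated squaring mod 31: 25^1 ≡ 25, 25^2 ≡ 25² = 625 ≡ 5, 25^4 ≡ 5² = 25, 25^8 ≡ 25² = 625 ≡ 5. Since 11 = 8 + 2 + 1, 25^11 ≡ 5·5·25: 5·5 = 25, then 25·25 = 625 ≡ 5. So 25^11 ≡ 5 (mod 31).
Hence ψ⁻¹(25) = 5.

5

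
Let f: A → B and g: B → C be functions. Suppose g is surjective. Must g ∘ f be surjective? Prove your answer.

not surjective

No. Take A = {1}, B = C = {1, 2, 3, 4, 5}, f(1) = 1, and g = identity (surjective).
Then (g ∘ f)(1) = 1, and 5 ∈ C has no preimage under g ∘ f, so g ∘ f is not surjective.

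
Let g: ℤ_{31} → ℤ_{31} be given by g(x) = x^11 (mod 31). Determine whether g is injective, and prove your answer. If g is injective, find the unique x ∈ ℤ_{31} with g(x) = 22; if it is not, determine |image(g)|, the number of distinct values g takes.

17

Since 31 is prime, the nonzero elements of ℤ_{31} form a cyclic group of order 30.
As gcd(11, 30) = 1, raising to the 11th power is a bijection on this group: if a^11 ≡ b^11 then (ab^{−1})^11 = 1, and the only element of order dividing gcd(11, 30) = 1 is 1, so a = b.
With g(0) = 0 this makes g injective on all of ℤ_{31}, hence bijective (finite equal-size domain and codomain). In particular g is injective.
Since g is injective, we find the preimage of 22. The inverse of x ↦ x^11 on (ℤ_{31})^× is x ↦ x^11, because 11·11 = 121 = 4·30 + 1 ≡ 1 (mod 30) and x^{30} = 1 for x ≠ 0 (Fermat). So g⁻¹(22) = 22^11 mod 31.
Repeated squaring mod 31: 22^1 ≡ 22, 22^2 ≡ 22² = 484 ≡ 19, 22^4 ≡ 19² = 361 ≡ 20, 22^8 ≡ 20² = 400 ≡ 28. Since 11 = 8 + 2 + 1, 22^11 ≡ 28·19·22: 28·19 = 532 ≡ 5, then 5·22 = 110 ≡ 17. So 22^11 ≡ 17 (mod 31).
Hence g⁻¹(22) = 17.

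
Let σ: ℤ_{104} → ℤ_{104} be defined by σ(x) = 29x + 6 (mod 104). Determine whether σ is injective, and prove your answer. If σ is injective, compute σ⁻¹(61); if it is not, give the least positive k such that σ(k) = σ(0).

27

Recall that σ is injective when σ(x_1) = σ(x_2) forces x_1 = x_2.
Suppose σ(x_1) = σ(x_2) in ℤ_{104}. Then 29x_1 + 6 ≡ 29x_2 + 6 (mod 104), thus 29(x_1 − x_2) ≡ 0 (mod 104).
Since gcd(29, 104) = 1, 29 is invertible modulo 104, hence x_1 − x_2 ≡ 0 (mod 104), i.e. x_1 = x_2.
Thus σ is injective.
We now compute 29⁻¹ mod 104 explicitly. Euclid's algorithm: 104 = 3·29 + 17, 29 = 1·17 + 12, 17 = 1·12 + 5, 12 = 2·5 + 2, 5 = 2·2 + 1; back-substituting gives 1 = 61·29 − 17·104, so 29⁻¹ ≡ 61 (mod 104).
Since σ is injective, we find σ⁻¹(61): we need 29x ≡ 61 − 6 ≡ 55 (mod 104). Using 29⁻¹ = 61: x ≡ 61·55 = 3355 = 32·104 + 27, so x = 27.
Check: σ(27) = 29·27 + 6 = 789 = 7·104 + 61 ≡ 61 (mod 104).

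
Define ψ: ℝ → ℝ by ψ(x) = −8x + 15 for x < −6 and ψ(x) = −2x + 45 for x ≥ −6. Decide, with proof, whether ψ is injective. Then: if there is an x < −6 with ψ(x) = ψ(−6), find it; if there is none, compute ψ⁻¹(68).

Both pieces are strictly decreasing (slopes −8 and −2), so each is injective on its own interval.
The left piece maps (−∞, −6) onto (63, ∞); the right piece maps [−6, ∞) onto (−∞, 57].
These images are disjoint, so no value is attained by both pieces. Hence ψ is injective.
Because the two images are disjoint, no x < −6 has ψ(x) = ψ(−6), so we compute ψ⁻¹(68): 68 lies in (63, ∞), so solve −8x + 15 = 68: x = (68 − 15)/(−8) = −53/8.

-53/8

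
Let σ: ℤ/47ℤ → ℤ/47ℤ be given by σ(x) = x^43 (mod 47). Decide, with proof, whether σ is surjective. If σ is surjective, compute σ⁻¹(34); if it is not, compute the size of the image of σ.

14

Since 47 is prime, the nonzero elements of ℤ/47ℤ form a cyclic group of order 46.
As gcd(43, 46) = 1, raising to the 43rd power is a bijection on this group: if u^43 ≡ v^43 then (uv^{−1})^43 = 1, and the only element of order dividing gcd(43, 46) = 1 is 1, so u = v.
With σ(0) = 0 this makes σ injective on all of ℤ/47ℤ, hence bijective (finite equal-size domain and codomain). In particular σ is surjective.
Since σ is surjective, we find the preimage of 34. The inverse of x ↦ x^43 on (ℤ/47ℤ)^× is x ↦ x^15, because 43·15 = 645 = 14·46 + 1 ≡ 1 (mod 46) and x^{46} = 1 for x ≠ 0 (Fermat). So σ⁻¹(34) = 34^15 mod 47.
Repeated squaring mod 47: 34^1 ≡ 34, 34^2 ≡ 34² = 1156 ≡ 28, 34^4 ≡ 28² = 784 ≡ 32, 34^8 ≡ 32² = 1024 ≡ 37. Since 15 = 8 + 4 + 2 + 1, 34^15 ≡ 37·32·28·34: 37·32 = 1184 ≡ 9, then 9·28 = 252 ≡ 17, then 17·34 = 578 ≡ 14. So 34^15 ≡ 14 (mod 47).
Hence σ⁻¹(34) = 14.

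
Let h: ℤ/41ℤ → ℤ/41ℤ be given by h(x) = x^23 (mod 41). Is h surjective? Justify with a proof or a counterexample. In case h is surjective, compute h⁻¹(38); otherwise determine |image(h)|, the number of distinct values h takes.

27

Since 41 is prime, the nonzero elements of ℤ/41ℤ form a cyclic group of order 40.
As gcd(23, 40) = 1, raising to the 23rd power is a bijection on this group: if x_1^23 ≡ x_2^23 then (x_1x_2^{−1})^23 = 1, and the only element of order dividing gcd(23, 40) = 1 is 1, so x_1 = x_2.
With h(0) = 0 this makes h injective on all of ℤ/41ℤ, hence bijective (finite equal-size domain and codomain). In particular h is surjective.
Since h is surjective, we find the preimage of 38. The inverse of x ↦ x^23 on (ℤ/41ℤ)^× is x ↦ x^7, because 23·7 = 161 = 4·40 + 1 ≡ 1 (mod 40) and x^{40} = 1 for x ≠ 0 (Fermat). So h⁻¹(38) = 38^7 mod 41.
Repeated squaring mod 41: 38^1 ≡ 38, 38^2 ≡ 38² = 1444 ≡ 9, 38^4 ≡ 9² = 81 ≡ 40. Since 7 = 4 + 2 + 1, 38^7 ≡ 40·9·38: 40·9 = 360 ≡ 32, then 32·38 = 1216 ≡ 27. So 38^7 ≡ 27 (mod 41).
Hence h⁻¹(38) = 27.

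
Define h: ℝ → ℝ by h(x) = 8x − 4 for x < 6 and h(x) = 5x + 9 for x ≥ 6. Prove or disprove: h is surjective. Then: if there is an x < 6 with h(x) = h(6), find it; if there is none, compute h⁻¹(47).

43/8

Both pieces are strictly increasing (slopes 8 and 5), so each is injective on its own interval.
The left piece maps (−∞, 6) onto (−∞, 44); the right piece maps [6, ∞) onto [39, ∞).
The union (−∞, 44) ∪ [39, ∞) covers ℝ, so h is surjective.
For the follow-up: the images overlap, so an x < 6 with h(x) = h(6) exists. h(6) = 39; solving 8x − 4 = 39 for x < 6 gives x = (39 + 4)/8 = 43/8.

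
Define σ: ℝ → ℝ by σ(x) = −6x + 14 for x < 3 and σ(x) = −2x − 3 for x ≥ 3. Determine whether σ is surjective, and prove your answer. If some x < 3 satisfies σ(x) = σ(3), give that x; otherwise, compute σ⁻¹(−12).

9/2

Both pieces are strictly decreasing (slopes −6 and −2), so each is injective on its own interval.
The left piece maps (−∞, 3) onto (−4, ∞); the right piece maps [3, ∞) onto (−∞, −9].
The union (−4, ∞) ∪ (−∞, −9] omits the interval between −4 and −9; in particular −4 has no preimage. So σ is not surjective.
Because the two images are disjoint, no x < 3 has σ(x) = σ(3), so we compute σ⁻¹(−12): −12 lies in (−∞, −9], so solve −2x − 3 = −12: x = (−12 + 3)/(−2) = 9/2.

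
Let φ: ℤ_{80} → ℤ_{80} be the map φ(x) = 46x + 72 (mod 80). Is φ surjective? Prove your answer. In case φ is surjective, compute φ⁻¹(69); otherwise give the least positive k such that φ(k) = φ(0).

Recall: φ is surjective if every y in the codomain equals φ(x) for some x in the domain.
Since gcd(46, 80) = 2, we have 46x ≡ 0 (mod 2) for all x, so φ(x) ≡ 0 (mod 2).
But 1 ≢ 0 (mod 2), so 1 ∈ ℤ_{80} has no preimage. So φ is not surjective.
Since φ is not surjective, we find the least positive k with φ(k) = φ(0): this means 46k ≡ 0 (mod 80), i.e. 80 ∣ 46k. Since gcd(46, 80) = 2, dividing through by 2 this holds exactly when 40 ∣ 23k, and as gcd(23, 40) = 1, exactly when 40 ∣ k.
The smallest positive such k is 40.

40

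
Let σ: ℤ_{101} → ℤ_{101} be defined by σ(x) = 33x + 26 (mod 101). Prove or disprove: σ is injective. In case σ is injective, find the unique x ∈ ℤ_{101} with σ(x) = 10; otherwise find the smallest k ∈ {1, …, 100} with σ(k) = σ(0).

24

Recall: injectivity means: for all x_1, x_2 in the domain, σ(x_1) = σ(x_2) implies x_1 = x_2.
Suppose σ(x_1) = σ(x_2) in ℤ_{101}. Then 33x_1 + 26 ≡ 33x_2 + 26 (mod 101), thus 33(x_1 − x_2) ≡ 0 (mod 101).
Since gcd(33, 101) = 1, 33 is invertible modulo 101, therefore x_1 − x_2 ≡ 0 (mod 101), i.e. x_1 = x_2.
Hence σ is injective.
We now compute 33⁻¹ mod 101 explicitly. Euclid's algorithm: 101 = 3·33 + 2, 33 = 16·2 + 1; back-substituting gives 1 = 49·33 − 16·101, so 33⁻¹ ≡ 49 (mod 101).
Since σ is injective, we find σ⁻¹(10): we need 33x ≡ 10 − 26 ≡ 85 (mod 101). Using 33⁻¹ = 49: x ≡ 49·85 = 4165 = 41·101 + 24, so x = 24.
Check: σ(24) = 33·24 + 26 = 818 = 8·101 + 10 ≡ 10 (mod 101).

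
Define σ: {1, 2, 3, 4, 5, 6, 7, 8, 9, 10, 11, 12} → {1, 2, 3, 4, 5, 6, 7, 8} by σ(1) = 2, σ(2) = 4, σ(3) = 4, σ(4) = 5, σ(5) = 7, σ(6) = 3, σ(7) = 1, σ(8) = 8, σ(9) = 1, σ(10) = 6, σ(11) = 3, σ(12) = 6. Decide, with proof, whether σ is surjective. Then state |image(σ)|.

8

Every element of the codomain has a preimage: 1 = σ(7), 2 = σ(1), 3 = σ(6), 4 = σ(2), 5 = σ(4), 6 = σ(10), 7 = σ(5), 8 = σ(8).
So σ is surjective.
The image of σ is {1, 2, 3, 4, 5, 6, 7, 8}, which has 8 elements.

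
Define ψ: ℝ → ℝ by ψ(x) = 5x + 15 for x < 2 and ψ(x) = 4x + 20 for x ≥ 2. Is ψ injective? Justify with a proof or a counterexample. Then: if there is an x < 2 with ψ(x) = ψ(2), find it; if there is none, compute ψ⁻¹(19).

Both pieces are strictly increasing (slopes 5 and 4), so each is injective on its own interval.
The left piece maps (−∞, 2) onto (−∞, 25); the right piece maps [2, ∞) onto [28, ∞).
These images are disjoint, so no value is attained by both pieces. Therefore ψ is injective.
Because the two images are disjoint, no x < 2 has ψ(x) = ψ(2), so we compute ψ⁻¹(19): 19 lies in (−∞, 25), so solve 5x + 15 = 19: x = (19 − 15)/5 = 4/5.

4/5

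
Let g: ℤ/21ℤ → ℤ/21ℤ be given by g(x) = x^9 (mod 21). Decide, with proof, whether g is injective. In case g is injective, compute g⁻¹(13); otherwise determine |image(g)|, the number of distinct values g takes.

9

g(1) = 1^9 = 1.
g(4): Repeated squaring mod 21: 4^1 ≡ 4, 4^2 ≡ 4² = 16, 4^4 ≡ 16² = 256 ≡ 4, 4^8 ≡ 4² = 16. Since 9 = 8 + 1, 4^9 ≡ 16·4: 16·4 = 64 ≡ 1. So 4^9 ≡ 1 (mod 21).
So g(1) = g(4) = 1 while 1 ≠ 4, thus g is not injective.
Since g is not injective, we determine |image(g)|. Computing x^9 mod 21 for each x (by repeated squaring, reducing mod 21 at every step), the values g(0), g(1), …, g(20) are: 0, 1, 8, 6, 1, 20, 6, 7, 8, 15, 13, 8, 6, 13, 14, 15, 1, 20, 15, 13, 20.
The distinct values are {0, 1, 6, 7, 8, 13, 14, 15, 20}; there are 9 of them.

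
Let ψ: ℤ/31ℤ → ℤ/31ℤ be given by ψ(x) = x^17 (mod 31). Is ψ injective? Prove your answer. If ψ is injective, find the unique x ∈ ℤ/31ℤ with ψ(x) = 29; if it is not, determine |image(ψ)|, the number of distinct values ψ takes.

23

Since 31 is prime, the nonzero elements of ℤ/31ℤ form a cyclic group of order 30.
As gcd(17, 30) = 1, raising to the 17th power is a bijection on this group: if a^17 ≡ b^17 then (ab^{−1})^17 = 1, and the only element of order dividing gcd(17, 30) = 1 is 1, so a = b.
With ψ(0) = 0 this makes ψ injective on all of ℤ/31ℤ, hence bijective (finite equal-size domain and codomain). In particular ψ is injective.
Since ψ is injective, we find the preimage of 29. The inverse of x ↦ x^17 on (ℤ/31ℤ)^× is x ↦ x^23, because 17·23 = 391 = 13·30 + 1 ≡ 1 (mod 30) and x^{30} = 1 for x ≠ 0 (Fermat). So ψ⁻¹(29) = 29^23 mod 31.
Repeated squaring mod 31: 29^1 ≡ 29, 29^2 ≡ 29² = 841 ≡ 4, 29^4 ≡ 4² = 16, 29^8 ≡ 16² = 256 ≡ 8, 29^16 ≡ 8² = 64 ≡ 2. Since 23 = 16 + 4 + 2 + 1, 29^23 ≡ 2·16·4·29: 2·16 = 32 ≡ 1, then 1·4 = 4, then 4·29 = 116 ≡ 23. So 29^23 ≡ 23 (mod 31).
Hence ψ⁻¹(29) = 23.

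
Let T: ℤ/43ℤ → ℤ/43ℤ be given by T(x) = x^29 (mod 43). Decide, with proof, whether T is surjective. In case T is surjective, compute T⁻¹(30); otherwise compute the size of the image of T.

5

Since 43 is prime, the nonzero elements of ℤ/43ℤ form a cyclic group of order 42.
As gcd(29, 42) = 1, raising to the 29th power is a bijection on this group: if s^29 ≡ t^29 then (st^{−1})^29 = 1, and the only element of order dividing gcd(29, 42) = 1 is 1, so s = t.
With T(0) = 0 this makes T injective on all of ℤ/43ℤ, hence bijective (finite equal-size domain and codomain). In particular T is surjective.
Since T is surjective, we find the preimage of 30. The inverse of x ↦ x^29 on (ℤ/43ℤ)^× is x ↦ x^29, because 29·29 = 841 = 20·42 + 1 ≡ 1 (mod 42) and x^{42} = 1 for x ≠ 0 (Fermat). So T⁻¹(30) = 30^29 mod 43.
Repeated squaring mod 43: 30^1 ≡ 30, 30^2 ≡ 30² = 900 ≡ 40, 30^4 ≡ 40² = 1600 ≡ 9, 30^8 ≡ 9² = 81 ≡ 38, 30^16 ≡ 38² = 1444 ≡ 25. Since 29 = 16 + 8 + 4 + 1, 30^29 ≡ 25·38·9·30: 25·38 = 950 ≡ 4, then 4·9 = 36, then 36·30 = 1080 ≡ 5. So 30^29 ≡ 5 (mod 43).
Hence T⁻¹(30) = 5.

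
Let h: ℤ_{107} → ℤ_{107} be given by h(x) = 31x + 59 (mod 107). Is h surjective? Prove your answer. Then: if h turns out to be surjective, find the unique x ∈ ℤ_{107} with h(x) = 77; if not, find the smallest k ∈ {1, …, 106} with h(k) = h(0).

42

Since gcd(31, 107) = 1, 31 is invertible modulo 107. Euclid's algorithm: 107 = 3·31 + 14, 31 = 2·14 + 3, 14 = 4·3 + 2, 3 = 1·2 + 1; back-substituting gives 1 = 38·31 − 11·107, so 31⁻¹ ≡ 38 (mod 107).
For any y ∈ ℤ_{107}, x = 38(y − 59) mod 107 satisfies h(x) = 31·38(y − 59) + 59 ≡ y (since 31·38 ≡ 1 mod 107). So every y has a preimage.
So h is surjective.
Since h is surjective, we compute h⁻¹(77): solve 31x + 59 ≡ 77 (mod 107), i.e. 31x ≡ 18 (mod 107).
Multiplying by 31⁻¹ = 38 gives x ≡ 38·18 = 684 = 6·107 + 42 ≡ 42 (mod 107).
Check: h(42) = 31·42 + 59 = 1361 = 12·107 + 77 ≡ 77 (mod 107).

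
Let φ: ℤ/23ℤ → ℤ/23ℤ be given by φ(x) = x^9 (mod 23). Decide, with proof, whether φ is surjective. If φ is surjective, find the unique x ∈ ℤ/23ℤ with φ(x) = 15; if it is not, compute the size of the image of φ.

Since 23 is prime, the nonzero elements of ℤ/23ℤ form a cyclic group of order 22.
As gcd(9, 22) = 1, raising to the 9th power is a bijection on this group: if a^9 ≡ b^9 then (ab^{−1})^9 = 1, and the only element of order dividing gcd(9, 22) = 1 is 1, so a = b.
With φ(0) = 0 this makes φ injective on all of ℤ/23ℤ, hence bijective (finite equal-size domain and codomain). In particular φ is surjective.
Since φ is surjective, we find the preimage of 15. The inverse of x ↦ x^9 on (ℤ/23ℤ)^× is x ↦ x^5, because 9·5 = 45 = 2·22 + 1 ≡ 1 (mod 22) and x^{22} = 1 for x ≠ 0 (Fermat). So φ⁻¹(15) = 15^5 mod 23.
Repeated squaring mod 23: 15^1 ≡ 15, 15^2 ≡ 15² = 225 ≡ 18, 15^4 ≡ 18² = 324 ≡ 2. Since 5 = 4 + 1, 15^5 ≡ 2·15: 2·15 = 30 ≡ 7. So 15^5 ≡ 7 (mod 23).
Hence φ⁻¹(15) = 7.

7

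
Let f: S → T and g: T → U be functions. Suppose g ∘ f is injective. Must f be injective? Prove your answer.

Suppose f(x_1) = f(x_2). Applying g: (g ∘ f)(x_1) = (g ∘ f)(x_2). Since g ∘ f is injective, x_1 = x_2. Hence f is injective.

injective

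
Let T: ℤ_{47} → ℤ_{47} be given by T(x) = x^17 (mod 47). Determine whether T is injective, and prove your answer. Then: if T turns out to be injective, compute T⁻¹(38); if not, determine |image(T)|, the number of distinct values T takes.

Since 47 is prime, the nonzero elements of ℤ_{47} form a cyclic group of order 46.
As gcd(17, 46) = 1, raising to the 17th power is a bijection on this group: if a^17 ≡ b^17 then (ab^{−1})^17 = 1, and the only element of order dividing gcd(17, 46) = 1 is 1, so a = b.
With T(0) = 0 this makes T injective on all of ℤ_{47}, hence bijective (finite equal-size domain and codomain). In particular T is injective.
Since T is injective, we find the preimage of 38. The inverse of x ↦ x^17 on (ℤ_{47})^× is x ↦ x^19, because 17·19 = 323 = 7·46 + 1 ≡ 1 (mod 46) and x^{46} = 1 for x ≠ 0 (Fermat). So T⁻¹(38) = 38^19 mod 47.
Repeated squaring mod 47: 38^1 ≡ 38, 38^2 ≡ 38² = 1444 ≡ 34, 38^4 ≡ 34² = 1156 ≡ 28, 38^8 ≡ 28² = 784 ≡ 32, 38^16 ≡ 32² = 1024 ≡ 37. Since 19 = 16 + 2 + 1, 38^19 ≡ 37·34·38: 37·34 = 1258 ≡ 36, then 36·38 = 1368 ≡ 5. So 38^19 ≡ 5 (mod 47).
Hence T⁻¹(38) = 5.

5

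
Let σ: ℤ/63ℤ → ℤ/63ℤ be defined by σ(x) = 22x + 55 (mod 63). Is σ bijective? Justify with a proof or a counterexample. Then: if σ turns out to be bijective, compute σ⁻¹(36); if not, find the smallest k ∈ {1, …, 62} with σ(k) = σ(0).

2

By definition, injectivity means: for all u, v in the domain, σ(u) = σ(v) implies u = v.
Suppose σ(u) = σ(v) in ℤ/63ℤ. Then 22u + 55 ≡ 22v + 55 (mod 63), so 22(u − v) ≡ 0 (mod 63).
Since gcd(22, 63) = 1, 22 is invertible modulo 63, so u − v ≡ 0 (mod 63), i.e. u = v.
We now compute 22⁻¹ mod 63 explicitly. Euclid's algorithm: 63 = 2·22 + 19, 22 = 1·19 + 3, 19 = 6·3 + 1; back-substituting gives 1 = 43·22 − 15·63, so 22⁻¹ ≡ 43 (mod 63).
For any y ∈ ℤ/63ℤ, x = 43(y − 55) mod 63 satisfies σ(x) = 22·43(y − 55) + 55 ≡ y (since 22·43 ≡ 1 mod 63). So every y has a preimage.
Hence σ is bijective.
Since σ is bijective, we compute σ⁻¹(36): solve 22x + 55 ≡ 36 (mod 63), i.e. 22x ≡ 44 (mod 63).
Multiplying by 22⁻¹ = 43 gives x ≡ 43·44 = 1892 = 30·63 + 2 ≡ 2 (mod 63).
Check: σ(2) = 22·2 + 55 = 99 = 1·63 + 36 ≡ 36 (mod 63).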